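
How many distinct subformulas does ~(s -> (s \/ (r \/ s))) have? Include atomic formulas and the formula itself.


Formula: ~(s -> (s \/ (r \/ s)))
Subformulas found:
  1. s
  2. r
  3. (r \/ s)
  4. (s \/ (r \/ s))
  5. (s -> (s \/ (r \/ s)))
  6. ~(s -> (s \/ (r \/ s)))
Total distinct subformulas = 6

6


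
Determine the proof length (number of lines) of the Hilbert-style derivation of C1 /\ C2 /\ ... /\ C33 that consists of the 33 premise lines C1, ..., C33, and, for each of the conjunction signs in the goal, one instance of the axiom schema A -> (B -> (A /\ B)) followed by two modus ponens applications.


Conjoining 33 premises:
- 33 premise lines
- the goal has 32 conjunction signs; each costs 1 axiom instance + 2 MP = 3 lines: 3 * 32 = 96
Total = 33 + 96 = 129 lines.

129


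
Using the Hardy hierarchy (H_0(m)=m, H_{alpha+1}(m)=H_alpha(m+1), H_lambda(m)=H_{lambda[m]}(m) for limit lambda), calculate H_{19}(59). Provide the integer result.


H_19(59):
For finite ordinals k, H_k(n) = n + k (each successor step adds 1).
H_19(59) = 59 + 19 = 78

78


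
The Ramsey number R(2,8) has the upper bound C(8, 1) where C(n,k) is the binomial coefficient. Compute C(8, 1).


R(2,8) <= C(2+8-2, 2-1) = C(8, 1)
C(8, 1) = 8! / (1! * 7!)
= 8

8


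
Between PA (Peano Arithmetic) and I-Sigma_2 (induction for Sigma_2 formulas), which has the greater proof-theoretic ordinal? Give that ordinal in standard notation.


Proof-theoretic ordinal of PA (Peano Arithmetic): epsilon_0
Proof-theoretic ordinal of I-Sigma_2 (induction for Sigma_2 formulas): omega^(omega^omega)
Comparing: omega^(omega^omega) < epsilon_0.
The larger ordinal is epsilon_0 (from PA (Peano Arithmetic)).

epsilon_0


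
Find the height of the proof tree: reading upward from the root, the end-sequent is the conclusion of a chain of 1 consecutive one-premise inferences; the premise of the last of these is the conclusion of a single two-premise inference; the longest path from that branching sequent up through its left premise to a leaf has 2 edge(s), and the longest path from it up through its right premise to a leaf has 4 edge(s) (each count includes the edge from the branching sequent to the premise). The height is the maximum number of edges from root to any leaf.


Longest path through the left premise: 2 edges (measured from the branching sequent)
Longest path through the right premise: 4 edges
Height of the subtree rooted at the branching sequent: max(2, 4) = 4
The branching sequent sits 1 edges above the root (the chain of one-premise inferences), so height = 4 + 1 = 5

5


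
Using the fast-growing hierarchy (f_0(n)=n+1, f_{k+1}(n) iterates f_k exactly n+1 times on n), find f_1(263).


f_1(263) = f_0^264(263)
f_0 adds 1 each time, applied 264 times.
f_1(263) = 263 + 264 = 527

527


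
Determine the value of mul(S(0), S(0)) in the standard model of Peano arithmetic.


mul(S^1(0), S^1(0)):
S^1(0) = 1
S^1(0) = 1
1 * 1 = 1

1


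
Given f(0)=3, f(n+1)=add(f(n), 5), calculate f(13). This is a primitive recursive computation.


f(0) = 3
f(1) = add(f(0), 5) = add(3, 5) = 8
f(2) = add(f(1), 5) = add(8, 5) = 13
f(3) = add(f(2), 5) = add(13, 5) = 18
f(4) = add(f(3), 5) = add(18, 5) = 23
f(5) = add(f(4), 5) = add(23, 5) = 28
f(6) = add(f(5), 5) = add(28, 5) = 33
f(7) = add(f(6), 5) = add(33, 5) = 38
f(8) = add(f(7), 5) = add(38, 5) = 43
f(9) = add(f(8), 5) = add(43, 5) = 48
f(10) = add(f(9), 5) = add(48, 5) = 53
f(11) = add(f(10), 5) = add(53, 5) = 58
f(12) = add(f(11), 5) = add(58, 5) = 63
f(13) = add(f(12), 5) = add(63, 5) = 68


68


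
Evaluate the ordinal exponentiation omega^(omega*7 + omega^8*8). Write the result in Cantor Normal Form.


omega^(omega*7 + omega^8*8):
In ordinal addition a term is absorbed by a following term of strictly larger exponent: 1 < 8, so omega*7 + omega^8*8 = omega^8*8.
omega raised to a CNF ordinal is a single CNF term: Result = omega^(omega^8*8)

omega^(omega^8*8)


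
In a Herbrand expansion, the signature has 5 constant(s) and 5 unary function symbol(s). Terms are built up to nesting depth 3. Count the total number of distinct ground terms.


Herbrand terms by depth:
Depth 0: 5 constants
Depth 1: 25 new terms (running total: 30)
Depth 2: 125 new terms (running total: 155)
Depth 3: 625 new terms (running total: 780)
Total distinct ground terms = 780

780


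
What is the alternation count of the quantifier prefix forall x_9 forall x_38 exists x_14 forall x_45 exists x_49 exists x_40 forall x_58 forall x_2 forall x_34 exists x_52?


Walk the prefix and count type changes:
  position 1: forall -> forall
  position 2: forall -> exists <-- alternation
  position 3: exists -> forall <-- alternation
  position 4: forall -> exists <-- alternation
  position 5: exists -> exists
  position 6: exists -> forall <-- alternation
  position 7: forall -> forall
  position 8: forall -> forall
  position 9: forall -> exists <-- alternation
Total alternations = 5

5


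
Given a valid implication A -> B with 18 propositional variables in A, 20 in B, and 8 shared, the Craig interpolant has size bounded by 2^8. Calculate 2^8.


Shared atoms = 8
Craig interpolant size bound = 2^8
= 256

256


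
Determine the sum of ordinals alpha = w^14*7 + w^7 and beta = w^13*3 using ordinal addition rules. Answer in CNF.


Ordinal addition (w^14*7 + w^7) + w^13*3:
alpha's leading term has exponent 14 > beta's exponent 13, so it survives.
alpha's tail term has exponent 7 < beta's exponent 13, so it is absorbed by beta.
In ordinal addition, any term followed by a strictly larger-exponent term is absorbed.
Result = w^14*7 + w^13*3

w^14*7 + w^13*3


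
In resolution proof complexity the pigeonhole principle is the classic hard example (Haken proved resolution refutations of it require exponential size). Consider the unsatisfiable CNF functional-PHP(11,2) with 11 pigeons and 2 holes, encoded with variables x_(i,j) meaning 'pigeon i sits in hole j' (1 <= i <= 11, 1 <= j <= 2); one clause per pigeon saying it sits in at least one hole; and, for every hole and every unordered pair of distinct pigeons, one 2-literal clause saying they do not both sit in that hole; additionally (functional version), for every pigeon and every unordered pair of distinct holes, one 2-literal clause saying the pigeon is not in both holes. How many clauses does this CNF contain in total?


functional-PHP(11,2): 11 pigeons, 2 holes, 11*2 = 22 variables.
- pigeon clauses: one per pigeon -> 11 clauses
- hole clauses: 2 holes * C(11,2) = 2 * 55 -> 110 clauses
- functional clauses: 11 pigeons * C(2,2) = 11 * 1 -> 11 clauses
Total clauses = 11 + 110 + 11 = 132

132


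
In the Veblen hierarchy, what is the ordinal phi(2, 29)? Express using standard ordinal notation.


phi(2, 29):
phi(2, beta) = zeta_beta (the beta-th zeta number, fixed point of epsilon).
phi(2, 29) = zeta_29

zeta_29


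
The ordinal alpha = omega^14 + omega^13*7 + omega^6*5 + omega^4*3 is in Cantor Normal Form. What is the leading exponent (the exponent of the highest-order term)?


CNF: omega^14 + omega^13*7 + omega^6*5 + omega^4*3
The leading term is omega^14, which has exponent 14.

14


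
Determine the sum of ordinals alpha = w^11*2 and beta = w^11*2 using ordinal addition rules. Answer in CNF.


Ordinal addition w^11*2 + w^11*2:
Both terms have the same exponent 11.
w^e*c + w^e*d = w^e*(c+d).
Result = w^11*(2+2) = w^11*4

w^11*4


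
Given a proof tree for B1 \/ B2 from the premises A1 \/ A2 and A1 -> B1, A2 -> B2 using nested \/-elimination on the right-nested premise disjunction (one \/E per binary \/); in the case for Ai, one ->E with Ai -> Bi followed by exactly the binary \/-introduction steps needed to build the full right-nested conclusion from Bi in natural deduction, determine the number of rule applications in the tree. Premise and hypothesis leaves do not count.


Constructive dilemma with 2 branches, all disjunctions right-nested:
- \/E: the premise has 1 binary \/, each eliminated once: 1 nodes.
- ->E: one per case (Ai with Ai -> Bi gives Bi): 2 nodes.
- \/I: in case i < n, Bi needs 1 step to form Bi \/ (B(i+1) \/ ...) and then i-1 steps to prepend B(i-1), ..., B1, i.e. i steps; in case i = n, B2 needs 1 prepend steps.
  \/I total = (1 + 2 + ... + 1) + 1 = 1 + 1 = 2 nodes.
Total = 1 + 2 + 2 = 5

5


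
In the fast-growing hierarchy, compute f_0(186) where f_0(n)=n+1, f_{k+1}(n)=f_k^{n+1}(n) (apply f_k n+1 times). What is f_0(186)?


f_0(186) = 186 + 1 = 187

187


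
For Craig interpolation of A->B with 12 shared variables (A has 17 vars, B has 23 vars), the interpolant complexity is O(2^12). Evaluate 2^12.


Shared atoms = 12
Craig interpolant size bound = 2^12
= 4096

4096


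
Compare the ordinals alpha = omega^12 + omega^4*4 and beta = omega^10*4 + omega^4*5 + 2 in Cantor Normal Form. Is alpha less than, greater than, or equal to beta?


Compare term by term from highest exponent:
alpha = omega^12 + omega^4*4
beta = omega^10*4 + omega^4*5 + 2
Term 1: alpha has omega^12*1, beta has omega^10*4
Term 2: alpha has omega^4*4, beta has omega^4*5
Term 3: alpha has omega^0*0, beta has omega^0*2
Result: alpha > beta

alpha > beta


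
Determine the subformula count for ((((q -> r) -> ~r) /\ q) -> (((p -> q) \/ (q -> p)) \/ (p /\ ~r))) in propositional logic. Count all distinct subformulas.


Formula: ((((q -> r) -> ~r) /\ q) -> (((p -> q) \/ (q -> p)) \/ (p /\ ~r)))
Subformulas found:
  1. r
  2. q
  3. p
  4. ~r
  5. (q -> p)
  6. (q -> r)
  7. (p -> q)
  8. (p /\ ~r)
  9. ((q -> r) -> ~r)
  10. ((p -> q) \/ (q -> p))
  11. (((q -> r) -> ~r) /\ q)
  12. (((p -> q) \/ (q -> p)) \/ (p /\ ~r))
  13. ((((q -> r) -> ~r) /\ q) -> (((p -> q) \/ (q -> p)) \/ (p /\ ~r)))
Total distinct subformulas = 13

13


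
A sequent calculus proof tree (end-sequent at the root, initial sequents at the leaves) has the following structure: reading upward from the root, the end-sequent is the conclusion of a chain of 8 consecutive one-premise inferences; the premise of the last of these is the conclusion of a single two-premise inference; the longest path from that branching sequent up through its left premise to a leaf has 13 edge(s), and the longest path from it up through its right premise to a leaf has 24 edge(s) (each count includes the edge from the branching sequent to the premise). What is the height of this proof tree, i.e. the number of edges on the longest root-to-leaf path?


Longest path through the left premise: 13 edges (measured from the branching sequent)
Longest path through the right premise: 24 edges
Height of the subtree rooted at the branching sequent: max(13, 24) = 24
The branching sequent sits 8 edges above the root (the chain of one-premise inferences), so height = 24 + 8 = 32

32


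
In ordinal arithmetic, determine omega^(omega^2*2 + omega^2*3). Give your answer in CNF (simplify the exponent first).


omega^(omega^2*2 + omega^2*3):
Both terms of the exponent have the same exponent 2, so they merge: omega^2*2 + omega^2*3 = omega^2*(2+3) = omega^2*5.
omega raised to a CNF ordinal is a single CNF term: Result = omega^(omega^2*5)

omega^(omega^2*5)


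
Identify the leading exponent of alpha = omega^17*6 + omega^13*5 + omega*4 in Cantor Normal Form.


CNF: omega^17*6 + omega^13*5 + omega*4
The leading term is omega^17*6, which has exponent 17.

17


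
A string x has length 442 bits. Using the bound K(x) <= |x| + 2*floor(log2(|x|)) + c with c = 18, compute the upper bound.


floor(log2(442)) = 8
2 * 8 = 16
K(x) <= 442 + 16 + 18 = 476

476


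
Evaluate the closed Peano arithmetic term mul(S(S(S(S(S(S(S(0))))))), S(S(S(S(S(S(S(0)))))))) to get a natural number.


mul(S^7(0), S^7(0)):
S^7(0) = 7
S^7(0) = 7
7 * 7 = 49

49


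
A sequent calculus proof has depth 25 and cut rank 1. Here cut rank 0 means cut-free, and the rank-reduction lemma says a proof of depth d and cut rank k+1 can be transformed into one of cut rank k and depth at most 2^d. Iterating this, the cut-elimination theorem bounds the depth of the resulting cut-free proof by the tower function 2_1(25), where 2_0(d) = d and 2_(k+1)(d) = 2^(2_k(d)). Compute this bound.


Each rank reduction sends depth d to at most 2^d; cut rank r needs r reductions.
2_0(25) = 25
2_1(25) = 2^25 = 33554432
Cut-free depth bound = 33554432

33554432


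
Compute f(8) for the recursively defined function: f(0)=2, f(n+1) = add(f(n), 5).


f(0) = 2
f(1) = add(f(0), 5) = add(2, 5) = 7
f(2) = add(f(1), 5) = add(7, 5) = 12
f(3) = add(f(2), 5) = add(12, 5) = 17
f(4) = add(f(3), 5) = add(17, 5) = 22
f(5) = add(f(4), 5) = add(22, 5) = 27
f(6) = add(f(5), 5) = add(27, 5) = 32
f(7) = add(f(6), 5) = add(32, 5) = 37
f(8) = add(f(7), 5) = add(37, 5) = 42


42


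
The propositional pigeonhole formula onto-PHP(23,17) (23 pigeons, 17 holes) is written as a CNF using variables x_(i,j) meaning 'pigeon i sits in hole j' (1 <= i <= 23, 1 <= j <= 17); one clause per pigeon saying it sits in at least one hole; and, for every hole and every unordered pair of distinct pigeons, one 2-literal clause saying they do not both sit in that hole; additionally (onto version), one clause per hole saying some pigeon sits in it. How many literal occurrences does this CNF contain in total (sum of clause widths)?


onto-PHP(23,17): 23 pigeons, 17 holes, 23*17 = 391 variables.
- pigeon clauses: one per pigeon -> 23 clauses of width 17 -> 391 literals
- hole clauses: 17 holes * C(23,2) = 17 * 253 -> 4301 clauses of width 2 -> 8602 literals
- onto clauses: one per hole -> 17 clauses of width 23 -> 391 literals
Total literal occurrences = 391 + 8602 + 391 = 9384

9384


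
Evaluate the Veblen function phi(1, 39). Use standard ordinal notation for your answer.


phi(1, 39):
phi(1, beta) = epsilon_beta (the beta-th epsilon number).
phi(1, 39) = epsilon_39

epsilon_39


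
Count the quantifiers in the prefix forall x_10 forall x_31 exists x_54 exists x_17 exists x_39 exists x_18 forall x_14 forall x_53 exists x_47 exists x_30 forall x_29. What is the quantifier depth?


Quantifier prefix has 11 quantifier symbols.
Quantifier depth = 11

11


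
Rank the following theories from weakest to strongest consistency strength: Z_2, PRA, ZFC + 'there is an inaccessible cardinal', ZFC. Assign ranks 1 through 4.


Ordering by consistency strength:
1. PRA
2. Z_2
3. ZFC
4. ZFC + 'there is an inaccessible cardinal'


Z_2=2, PRA=1, ZFC + 'there is an inaccessible cardinal'=4, ZFC=3


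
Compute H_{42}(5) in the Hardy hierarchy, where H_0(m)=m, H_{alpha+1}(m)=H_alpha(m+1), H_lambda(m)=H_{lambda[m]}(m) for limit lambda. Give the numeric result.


H_42(5):
For finite ordinals k, H_k(n) = n + k (each successor step adds 1).
H_42(5) = 5 + 42 = 47

47


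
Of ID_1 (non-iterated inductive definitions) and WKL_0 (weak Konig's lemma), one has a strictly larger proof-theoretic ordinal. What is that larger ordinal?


Proof-theoretic ordinal of ID_1 (non-iterated inductive definitions): psi_0(epsilon_{Omega+1})
Proof-theoretic ordinal of WKL_0 (weak Konig's lemma): omega^omega
Comparing: omega^omega < psi_0(epsilon_{Omega+1}).
The larger ordinal is psi_0(epsilon_{Omega+1}) (from ID_1 (non-iterated inductive definitions)).

psi_0(epsilon_{Omega+1})


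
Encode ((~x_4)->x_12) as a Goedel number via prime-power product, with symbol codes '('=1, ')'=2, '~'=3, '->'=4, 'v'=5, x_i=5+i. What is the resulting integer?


Formula: ((~x_4)->x_12)
Symbol codes: [1, 1, 3, 9, 2, 4, 17, 2]
Primes: [2, 3, 5, 7, 11, 13, 17, 19]
p_1^1 = 2^1 = 2
p_2^1 = 3^1 = 3
p_3^3 = 5^3 = 125
p_4^9 = 7^9 = 40353607
p_5^2 = 11^2 = 121
p_6^4 = 13^4 = 28561
p_7^17 = 17^17 = 827240261886336764177
p_8^2 = 19^2 = 361
Product = 31234982603556127509010909862607255749250

31234982603556127509010909862607255749250


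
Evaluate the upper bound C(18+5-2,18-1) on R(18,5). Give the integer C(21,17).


R(18,5) <= C(18+5-2, 18-1) = C(21, 17)
C(21, 17) = 21! / (17! * 4!)
= 5985

5985


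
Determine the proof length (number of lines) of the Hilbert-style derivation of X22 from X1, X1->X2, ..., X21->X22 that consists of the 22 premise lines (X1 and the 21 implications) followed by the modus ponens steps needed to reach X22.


We have 22 premise lines: X1 and 21 implications.
Each implication is detached once by MP, giving 21 MP lines.
22 premise lines + 21 MP lines = 43 total lines.

43


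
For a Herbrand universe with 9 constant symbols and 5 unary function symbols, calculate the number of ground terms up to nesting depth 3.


Herbrand terms by depth:
Depth 0: 9 constants
Depth 1: 45 new terms (running total: 54)
Depth 2: 225 new terms (running total: 279)
Depth 3: 1125 new terms (running total: 1404)
Total distinct ground terms = 1404

1404


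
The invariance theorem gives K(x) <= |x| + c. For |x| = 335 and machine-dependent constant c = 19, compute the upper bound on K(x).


K(x) <= |x| + c = 335 + 19 = 354

354


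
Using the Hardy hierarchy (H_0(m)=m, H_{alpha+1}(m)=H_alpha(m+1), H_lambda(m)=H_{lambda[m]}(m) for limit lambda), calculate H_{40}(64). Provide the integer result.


H_40(64):
For finite ordinals k, H_k(n) = n + k (each successor step adds 1).
H_40(64) = 64 + 40 = 104

104


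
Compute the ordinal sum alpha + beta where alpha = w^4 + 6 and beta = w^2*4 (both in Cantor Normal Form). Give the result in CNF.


Ordinal addition (w^4 + 6) + w^2*4:
alpha's leading term has exponent 4 > beta's exponent 2, so it survives.
alpha's tail term has exponent 0 < beta's exponent 2, so it is absorbed by beta.
In ordinal addition, any term followed by a strictly larger-exponent term is absorbed.
Result = w^4 + w^2*4

w^4 + w^2*4


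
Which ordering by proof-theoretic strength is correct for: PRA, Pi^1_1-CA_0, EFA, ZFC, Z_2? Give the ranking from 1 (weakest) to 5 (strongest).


Ordering by consistency strength:
1. EFA
2. PRA
3. Pi^1_1-CA_0
4. Z_2
5. ZFC


PRA=2, Pi^1_1-CA_0=3, EFA=1, ZFC=5, Z_2=4


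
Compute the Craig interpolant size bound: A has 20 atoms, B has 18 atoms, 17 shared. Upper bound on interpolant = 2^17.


Shared atoms = 17
Craig interpolant size bound = 2^17
= 131072

131072


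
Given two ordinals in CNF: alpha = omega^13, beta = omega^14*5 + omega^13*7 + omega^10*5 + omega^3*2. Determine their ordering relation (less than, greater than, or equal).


Compare term by term from highest exponent:
alpha = omega^13
beta = omega^14*5 + omega^13*7 + omega^10*5 + omega^3*2
Term 1: alpha has omega^13*1, beta has omega^14*5
Term 2: alpha has omega^0*0, beta has omega^13*7
Term 3: alpha has omega^0*0, beta has omega^10*5
Term 4: alpha has omega^0*0, beta has omega^3*2
Result: alpha < beta

alpha < beta


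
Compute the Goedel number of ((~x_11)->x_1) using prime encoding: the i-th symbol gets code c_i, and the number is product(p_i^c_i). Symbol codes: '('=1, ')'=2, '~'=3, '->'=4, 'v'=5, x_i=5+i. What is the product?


Formula: ((~x_11)->x_1)
Symbol codes: [1, 1, 3, 16, 2, 4, 6, 2]
Primes: [2, 3, 5, 7, 11, 13, 17, 19]
p_1^1 = 2^1 = 2
p_2^1 = 3^1 = 3
p_3^3 = 5^3 = 125
p_4^16 = 7^16 = 33232930569601
p_5^2 = 11^2 = 121
p_6^4 = 13^4 = 28561
p_7^6 = 17^6 = 24137569
p_8^2 = 19^2 = 361
Product = 750566909031857297622402206796750

750566909031857297622402206796750


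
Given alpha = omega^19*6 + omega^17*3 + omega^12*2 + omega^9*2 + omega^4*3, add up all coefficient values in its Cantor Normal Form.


CNF: omega^19*6 + omega^17*3 + omega^12*2 + omega^9*2 + omega^4*3
Coefficients: 6 + 3 + 2 + 2 + 3 = 16

16


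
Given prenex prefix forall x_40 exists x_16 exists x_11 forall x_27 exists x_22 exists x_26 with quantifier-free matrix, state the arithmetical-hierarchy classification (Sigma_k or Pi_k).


Leading quantifier is forall, so the class is Pi.
Number of quantifier blocks = alternations + 1 = 3 + 1 = 4.
Classification: Pi_4

Pi_4


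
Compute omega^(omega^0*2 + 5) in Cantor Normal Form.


omega^(omega^0*2 + 5):
omega^0 = 1, so the exponent is 2 + 5 = 7 (finite ordinal addition).
Result = omega^7, already a single CNF term.

omega^7


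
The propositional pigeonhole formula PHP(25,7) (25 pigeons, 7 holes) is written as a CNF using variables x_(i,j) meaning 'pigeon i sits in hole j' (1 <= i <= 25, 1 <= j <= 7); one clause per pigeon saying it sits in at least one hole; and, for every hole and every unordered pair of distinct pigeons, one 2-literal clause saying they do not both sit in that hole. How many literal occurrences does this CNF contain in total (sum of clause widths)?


PHP(25,7): 25 pigeons, 7 holes, 25*7 = 175 variables.
- pigeon clauses: one per pigeon -> 25 clauses of width 7 -> 175 literals
- hole clauses: 7 holes * C(25,2) = 7 * 300 -> 2100 clauses of width 2 -> 4200 literals
Total literal occurrences = 175 + 4200 = 4375

4375


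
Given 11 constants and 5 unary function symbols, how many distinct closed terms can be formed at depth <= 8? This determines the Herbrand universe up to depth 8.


Herbrand terms by depth:
Depth 0: 11 constants
Depth 1: 55 new terms (running total: 66)
Depth 2: 275 new terms (running total: 341)
Depth 3: 1375 new terms (running total: 1716)
Depth 4: 6875 new terms (running total: 8591)
Depth 5: 34375 new terms (running total: 42966)
Depth 6: 171875 new terms (running total: 214841)
Depth 7: 859375 new terms (running total: 1074216)
Depth 8: 4296875 new terms (running total: 5371091)
Total distinct ground terms = 5371091

5371091


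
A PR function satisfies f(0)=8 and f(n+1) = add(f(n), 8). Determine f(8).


f(0) = 8
f(1) = add(f(0), 8) = add(8, 8) = 16
f(2) = add(f(1), 8) = add(16, 8) = 24
f(3) = add(f(2), 8) = add(24, 8) = 32
f(4) = add(f(3), 8) = add(32, 8) = 40
f(5) = add(f(4), 8) = add(40, 8) = 48
f(6) = add(f(5), 8) = add(48, 8) = 56
f(7) = add(f(6), 8) = add(56, 8) = 64
f(8) = add(f(7), 8) = add(64, 8) = 72


72


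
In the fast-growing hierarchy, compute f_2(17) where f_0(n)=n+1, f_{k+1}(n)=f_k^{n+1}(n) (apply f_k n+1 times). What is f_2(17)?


f_2(17) = f_1^18(17)
f_1(m) = 2m + 1.
Iterating: f_1^k(n) = 2^k*(n+1) - 1.
f_2(17) = 2^18*(17+1) - 1 = 262144*18 - 1 = 4718591

4718591


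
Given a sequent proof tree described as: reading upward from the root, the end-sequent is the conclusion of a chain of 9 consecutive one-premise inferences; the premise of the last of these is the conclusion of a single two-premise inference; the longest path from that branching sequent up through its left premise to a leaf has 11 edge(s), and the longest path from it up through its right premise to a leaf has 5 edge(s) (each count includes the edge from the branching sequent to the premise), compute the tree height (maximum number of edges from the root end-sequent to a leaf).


Longest path through the left premise: 11 edges (measured from the branching sequent)
Longest path through the right premise: 5 edges
Height of the subtree rooted at the branching sequent: max(11, 5) = 11
The branching sequent sits 9 edges above the root (the chain of one-premise inferences), so height = 11 + 9 = 20

20


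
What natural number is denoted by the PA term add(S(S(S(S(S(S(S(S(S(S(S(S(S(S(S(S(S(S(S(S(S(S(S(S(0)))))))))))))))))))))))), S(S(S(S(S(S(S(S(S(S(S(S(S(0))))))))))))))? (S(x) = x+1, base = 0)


add(S^24(0), S^13(0)):
S^24(0) = 24
S^13(0) = 13
24 + 13 = 37

37


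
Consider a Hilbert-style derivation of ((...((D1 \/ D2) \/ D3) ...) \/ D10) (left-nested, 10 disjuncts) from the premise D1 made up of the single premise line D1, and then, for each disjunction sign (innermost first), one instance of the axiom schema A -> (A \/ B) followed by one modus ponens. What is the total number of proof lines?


Building the left-nested 10-ary disjunction from D1:
- 1 premise line (D1)
- 10 disjuncts means 9 disjunction signs; each needs 1 axiom instance + 1 MP = 2 lines: 2 * 9 = 18
Total = 1 + 18 = 19 lines.

19


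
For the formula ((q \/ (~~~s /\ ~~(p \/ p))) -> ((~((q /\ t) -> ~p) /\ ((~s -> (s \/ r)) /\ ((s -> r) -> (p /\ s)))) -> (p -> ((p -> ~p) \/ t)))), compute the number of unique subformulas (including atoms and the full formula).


Formula: ((q \/ (~~~s /\ ~~(p \/ p))) -> ((~((q /\ t) -> ~p) /\ ((~s -> (s \/ r)) /\ ((s -> r) -> (p /\ s)))) -> (p -> ((p -> ~p) \/ t))))
Subformulas found:
  1. r
  2. p
  3. q
  4. s
  5. t
  6. ~p
  7. ~s
  8. ~~s
  9. ~~~s
  10. (s -> r)
  11. (q /\ t)
  12. (p \/ p)
  13. (p /\ s)
  14. (s \/ r)
  15. (p -> ~p)
  16. ~(p \/ p)
  17. ~~(p \/ p)
  18. ((q /\ t) -> ~p)
  19. (~s -> (s \/ r))
  20. ((p -> ~p) \/ t)
  21. ~((q /\ t) -> ~p)
  22. (~~~s /\ ~~(p \/ p))
  23. ((s -> r) -> (p /\ s))
  24. (p -> ((p -> ~p) \/ t))
  25. (q \/ (~~~s /\ ~~(p \/ p)))
  26. ((~s -> (s \/ r)) /\ ((s -> r) -> (p /\ s)))
  27. (~((q /\ t) -> ~p) /\ ((~s -> (s \/ r)) /\ ((s -> r) -> (p /\ s))))
  28. ((~((q /\ t) -> ~p) /\ ((~s -> (s \/ r)) /\ ((s -> r) -> (p /\ s)))) -> (p -> ((p -> ~p) \/ t)))
  29. ((q \/ (~~~s /\ ~~(p \/ p))) -> ((~((q /\ t) -> ~p) /\ ((~s -> (s \/ r)) /\ ((s -> r) -> (p /\ s)))) -> (p -> ((p -> ~p) \/ t))))
Total distinct subformulas = 29

29


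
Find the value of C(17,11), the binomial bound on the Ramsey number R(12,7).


R(12,7) <= C(12+7-2, 12-1) = C(17, 11)
C(17, 11) = 17! / (11! * 6!)
= 12376

12376


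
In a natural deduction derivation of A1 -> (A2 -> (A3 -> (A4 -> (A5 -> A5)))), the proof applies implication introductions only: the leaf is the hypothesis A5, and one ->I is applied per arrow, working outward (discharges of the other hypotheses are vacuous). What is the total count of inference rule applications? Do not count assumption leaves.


The formula has 5 arrows (->); its innermost consequent A5 is one of the antecedents,
so the proof starts from the hypothesis leaf A5 (not a rule application) and closes one arrow per ->I.
Building A1 -> (A2 -> (A3 -> (A4 -> (A5 -> A5)))) therefore takes 5 nested implication introductions.
Total inference nodes = 5

5


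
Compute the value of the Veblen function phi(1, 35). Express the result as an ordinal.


phi(1, 35):
phi(1, beta) = epsilon_beta (the beta-th epsilon number).
phi(1, 35) = epsilon_35

epsilon_35


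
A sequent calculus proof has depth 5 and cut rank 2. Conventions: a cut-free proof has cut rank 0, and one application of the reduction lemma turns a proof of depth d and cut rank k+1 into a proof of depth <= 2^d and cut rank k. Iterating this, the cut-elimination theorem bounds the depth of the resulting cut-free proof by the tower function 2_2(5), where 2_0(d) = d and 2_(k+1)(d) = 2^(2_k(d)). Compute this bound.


Each rank reduction sends depth d to at most 2^d; cut rank r needs r reductions.
2_0(5) = 5
2_1(5) = 2^5 = 32
2_2(5) = 2^32 = 4294967296
Cut-free depth bound = 4294967296

4294967296


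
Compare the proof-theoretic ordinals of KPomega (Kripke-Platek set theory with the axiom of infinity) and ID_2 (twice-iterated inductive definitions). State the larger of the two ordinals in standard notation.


Proof-theoretic ordinal of KPomega (Kripke-Platek set theory with the axiom of infinity): psi_0(epsilon_{Omega+1})
Proof-theoretic ordinal of ID_2 (twice-iterated inductive definitions): psi_0(epsilon_{Omega_2+1})
Comparing: psi_0(epsilon_{Omega+1}) < psi_0(epsilon_{Omega_2+1}).
The larger ordinal is psi_0(epsilon_{Omega_2+1}) (from ID_2 (twice-iterated inductive definitions)).

psi_0(epsilon_{Omega_2+1})


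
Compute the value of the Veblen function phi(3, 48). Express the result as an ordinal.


phi(3, 48):
phi(3, beta) = eta_beta (the beta-th eta number, fixed point of zeta).
phi(3, 48) = eta_48

eta_48


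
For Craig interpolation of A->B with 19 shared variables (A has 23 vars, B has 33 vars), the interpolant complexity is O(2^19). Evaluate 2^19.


Shared atoms = 19
Craig interpolant size bound = 2^19
= 524288

524288


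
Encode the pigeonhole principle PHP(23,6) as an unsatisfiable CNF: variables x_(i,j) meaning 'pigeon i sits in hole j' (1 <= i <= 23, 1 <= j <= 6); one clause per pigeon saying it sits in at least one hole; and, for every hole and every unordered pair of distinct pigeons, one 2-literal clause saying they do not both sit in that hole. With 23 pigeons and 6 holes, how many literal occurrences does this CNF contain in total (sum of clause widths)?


PHP(23,6): 23 pigeons, 6 holes, 23*6 = 138 variables.
- pigeon clauses: one per pigeon -> 23 clauses of width 6 -> 138 literals
- hole clauses: 6 holes * C(23,2) = 6 * 253 -> 1518 clauses of width 2 -> 3036 literals
Total literal occurrences = 138 + 3036 = 3174

3174


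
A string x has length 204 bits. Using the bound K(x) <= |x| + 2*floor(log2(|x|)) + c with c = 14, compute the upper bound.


floor(log2(204)) = 7
2 * 7 = 14
K(x) <= 204 + 14 + 14 = 232

232


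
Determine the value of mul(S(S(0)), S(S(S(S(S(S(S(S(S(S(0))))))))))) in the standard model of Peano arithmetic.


mul(S^2(0), S^10(0)):
S^2(0) = 2
S^10(0) = 10
2 * 10 = 20

20


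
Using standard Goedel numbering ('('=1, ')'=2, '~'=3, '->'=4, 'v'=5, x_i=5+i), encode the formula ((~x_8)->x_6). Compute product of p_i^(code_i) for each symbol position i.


Formula: ((~x_8)->x_6)
Symbol codes: [1, 1, 3, 13, 2, 4, 11, 2]
Primes: [2, 3, 5, 7, 11, 13, 17, 19]
p_1^1 = 2^1 = 2
p_2^1 = 3^1 = 3
p_3^3 = 5^3 = 125
p_4^13 = 7^13 = 96889010407
p_5^2 = 11^2 = 121
p_6^4 = 13^4 = 28561
p_7^11 = 17^11 = 34271896307633
p_8^2 = 19^2 = 361
Product = 3106990319991970282887029533923653250

3106990319991970282887029533923653250


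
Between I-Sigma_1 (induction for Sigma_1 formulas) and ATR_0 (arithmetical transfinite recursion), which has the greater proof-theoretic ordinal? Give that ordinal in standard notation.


Proof-theoretic ordinal of I-Sigma_1 (induction for Sigma_1 formulas): omega^omega
Proof-theoretic ordinal of ATR_0 (arithmetical transfinite recursion): Gamma_0
Comparing: omega^omega < Gamma_0.
The larger ordinal is Gamma_0 (from ATR_0 (arithmetical transfinite recursion)).

Gamma_0


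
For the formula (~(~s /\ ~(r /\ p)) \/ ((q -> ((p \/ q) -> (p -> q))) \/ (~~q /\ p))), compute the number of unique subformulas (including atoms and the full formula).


Formula: (~(~s /\ ~(r /\ p)) \/ ((q -> ((p \/ q) -> (p -> q))) \/ (~~q /\ p)))
Subformulas found:
  1. r
  2. q
  3. s
  4. p
  5. ~s
  6. ~q
  7. ~~q
  8. (r /\ p)
  9. (p \/ q)
  10. (p -> q)
  11. ~(r /\ p)
  12. (~~q /\ p)
  13. (~s /\ ~(r /\ p))
  14. ~(~s /\ ~(r /\ p))
  15. ((p \/ q) -> (p -> q))
  16. (q -> ((p \/ q) -> (p -> q)))
  17. ((q -> ((p \/ q) -> (p -> q))) \/ (~~q /\ p))
  18. (~(~s /\ ~(r /\ p)) \/ ((q -> ((p \/ q) -> (p -> q))) \/ (~~q /\ p)))
Total distinct subformulas = 18

18


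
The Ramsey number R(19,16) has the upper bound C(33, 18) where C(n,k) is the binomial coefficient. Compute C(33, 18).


R(19,16) <= C(19+16-2, 19-1) = C(33, 18)
C(33, 18) = 33! / (18! * 15!)
= 1037158320

1037158320


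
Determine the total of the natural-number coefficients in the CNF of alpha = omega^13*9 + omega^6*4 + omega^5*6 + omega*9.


CNF: omega^13*9 + omega^6*4 + omega^5*6 + omega*9
Coefficients: 9 + 4 + 6 + 9 = 28

28


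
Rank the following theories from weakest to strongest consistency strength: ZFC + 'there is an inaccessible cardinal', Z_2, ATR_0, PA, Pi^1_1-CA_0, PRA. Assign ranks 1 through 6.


Ordering by consistency strength:
1. PRA
2. PA
3. ATR_0
4. Pi^1_1-CA_0
5. Z_2
6. ZFC + 'there is an inaccessible cardinal'


ZFC + 'there is an inaccessible cardinal'=6, Z_2=5, ATR_0=3, PA=2, Pi^1_1-CA_0=4, PRA=1


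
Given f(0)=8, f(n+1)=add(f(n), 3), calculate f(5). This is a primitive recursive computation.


f(0) = 8
f(1) = add(f(0), 3) = add(8, 3) = 11
f(2) = add(f(1), 3) = add(11, 3) = 14
f(3) = add(f(2), 3) = add(14, 3) = 17
f(4) = add(f(3), 3) = add(17, 3) = 20
f(5) = add(f(4), 3) = add(20, 3) = 23


23


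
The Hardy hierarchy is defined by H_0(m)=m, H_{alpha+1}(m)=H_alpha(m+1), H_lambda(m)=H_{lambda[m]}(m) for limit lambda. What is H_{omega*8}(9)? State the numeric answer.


H_{omega*8}(9):
For the Hardy hierarchy, H_{omega*k}(n) = 2^k * n.
2^8 = 256.
256 * 9 = 2304

2304


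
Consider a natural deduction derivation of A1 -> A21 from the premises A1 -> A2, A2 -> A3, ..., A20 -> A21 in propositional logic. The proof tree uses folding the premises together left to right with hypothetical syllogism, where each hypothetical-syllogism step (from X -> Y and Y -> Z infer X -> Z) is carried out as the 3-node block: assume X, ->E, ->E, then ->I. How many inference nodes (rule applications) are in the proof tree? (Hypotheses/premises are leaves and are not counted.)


There are 20 premises in the chain. The first HS step combines premises 1 and 2; each further premise needs one more HS step.
So 20 premises require 20 - 1 = 19 hypothetical-syllogism steps.
Each HS step uses 3 inference nodes (->E, ->E, ->I).
19 * 3 = 57 total inference nodes.

57


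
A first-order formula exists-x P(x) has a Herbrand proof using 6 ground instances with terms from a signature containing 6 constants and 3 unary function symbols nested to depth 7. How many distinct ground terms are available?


Herbrand terms by depth:
Depth 0: 6 constants
Depth 1: 18 new terms (running total: 24)
Depth 2: 54 new terms (running total: 78)
Depth 3: 162 new terms (running total: 240)
Depth 4: 486 new terms (running total: 726)
Depth 5: 1458 new terms (running total: 2184)
Depth 6: 4374 new terms (running total: 6558)
Depth 7: 13122 new terms (running total: 19680)
Total distinct ground terms = 19680

19680


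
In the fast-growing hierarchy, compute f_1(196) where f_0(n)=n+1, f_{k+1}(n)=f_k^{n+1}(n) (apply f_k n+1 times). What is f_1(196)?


f_1(196) = f_0^197(196)
f_0 adds 1 each time, applied 197 times.
f_1(196) = 196 + 197 = 393

393


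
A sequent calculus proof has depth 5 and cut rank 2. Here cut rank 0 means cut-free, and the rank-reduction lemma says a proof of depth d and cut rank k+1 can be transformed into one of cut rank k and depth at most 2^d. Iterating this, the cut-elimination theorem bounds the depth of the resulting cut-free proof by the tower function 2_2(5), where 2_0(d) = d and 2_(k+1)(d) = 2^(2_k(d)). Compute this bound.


Each rank reduction sends depth d to at most 2^d; cut rank r needs r reductions.
2_0(5) = 5
2_1(5) = 2^5 = 32
2_2(5) = 2^32 = 4294967296
Cut-free depth bound = 4294967296

4294967296


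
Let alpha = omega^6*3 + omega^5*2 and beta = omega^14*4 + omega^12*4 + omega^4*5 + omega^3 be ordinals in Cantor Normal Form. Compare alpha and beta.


Compare term by term from highest exponent:
alpha = omega^6*3 + omega^5*2
beta = omega^14*4 + omega^12*4 + omega^4*5 + omega^3
Term 1: alpha has omega^6*3, beta has omega^14*4
Term 2: alpha has omega^5*2, beta has omega^12*4
Term 3: alpha has omega^0*0, beta has omega^4*5
Term 4: alpha has omega^0*0, beta has omega^3*1
Result: alpha < beta

alpha < beta


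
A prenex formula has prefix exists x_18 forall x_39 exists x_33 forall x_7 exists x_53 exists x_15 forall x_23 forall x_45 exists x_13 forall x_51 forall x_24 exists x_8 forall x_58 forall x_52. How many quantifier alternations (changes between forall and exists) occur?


Walk the prefix and count type changes:
  position 1: exists -> forall <-- alternation
  position 2: forall -> exists <-- alternation
  position 3: exists -> forall <-- alternation
  position 4: forall -> exists <-- alternation
  position 5: exists -> exists
  position 6: exists -> forall <-- alternation
  position 7: forall -> forall
  position 8: forall -> exists <-- alternation
  position 9: exists -> forall <-- alternation
  position 10: forall -> forall
  position 11: forall -> exists <-- alternation
  position 12: exists -> forall <-- alternation
  position 13: forall -> forall
Total alternations = 9

9


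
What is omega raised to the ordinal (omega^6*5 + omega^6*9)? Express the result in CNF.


omega^(omega^6*5 + omega^6*9):
Both terms of the exponent have the same exponent 6, so they merge: omega^6*5 + omega^6*9 = omega^6*(5+9) = omega^6*14.
omega raised to a CNF ordinal is a single CNF term: Result = omega^(omega^6*14)

omega^(omega^6*14)


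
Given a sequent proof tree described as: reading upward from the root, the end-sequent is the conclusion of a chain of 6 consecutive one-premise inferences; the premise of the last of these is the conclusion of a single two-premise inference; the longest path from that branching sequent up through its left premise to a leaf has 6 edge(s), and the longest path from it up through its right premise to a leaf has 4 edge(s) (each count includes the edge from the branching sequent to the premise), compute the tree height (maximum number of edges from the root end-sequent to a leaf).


Longest path through the left premise: 6 edges (measured from the branching sequent)
Longest path through the right premise: 4 edges
Height of the subtree rooted at the branching sequent: max(6, 4) = 6
The branching sequent sits 6 edges above the root (the chain of one-premise inferences), so height = 6 + 6 = 12

12


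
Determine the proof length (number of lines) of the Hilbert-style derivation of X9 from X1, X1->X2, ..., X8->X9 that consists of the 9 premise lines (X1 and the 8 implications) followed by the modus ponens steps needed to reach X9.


We have 9 premise lines: X1 and 8 implications.
Each implication is detached once by MP, giving 8 MP lines.
9 premise lines + 8 MP lines = 17 total lines.

17


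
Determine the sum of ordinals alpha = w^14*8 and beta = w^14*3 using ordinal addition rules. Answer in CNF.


Ordinal addition w^14*8 + w^14*3:
Both terms have the same exponent 14.
w^e*c + w^e*d = w^e*(c+d).
Result = w^14*(8+3) = w^14*11

w^14*11


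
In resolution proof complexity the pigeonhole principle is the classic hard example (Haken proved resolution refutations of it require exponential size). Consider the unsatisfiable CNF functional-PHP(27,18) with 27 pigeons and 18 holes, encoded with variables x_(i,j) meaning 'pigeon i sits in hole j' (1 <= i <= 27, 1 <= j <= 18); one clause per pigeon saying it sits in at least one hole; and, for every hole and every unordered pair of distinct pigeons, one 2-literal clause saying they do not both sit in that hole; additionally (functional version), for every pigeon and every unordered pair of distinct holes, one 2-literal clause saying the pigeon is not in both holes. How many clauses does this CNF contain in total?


functional-PHP(27,18): 27 pigeons, 18 holes, 27*18 = 486 variables.
- pigeon clauses: one per pigeon -> 27 clauses
- hole clauses: 18 holes * C(27,2) = 18 * 351 -> 6318 clauses
- functional clauses: 27 pigeons * C(18,2) = 27 * 153 -> 4131 clauses
Total clauses = 27 + 6318 + 4131 = 10476

10476


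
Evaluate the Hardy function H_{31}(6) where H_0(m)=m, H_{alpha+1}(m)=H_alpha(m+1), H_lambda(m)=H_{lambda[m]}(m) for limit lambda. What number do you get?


H_31(6):
For finite ordinals k, H_k(n) = n + k (each successor step adds 1).
H_31(6) = 6 + 31 = 37

37


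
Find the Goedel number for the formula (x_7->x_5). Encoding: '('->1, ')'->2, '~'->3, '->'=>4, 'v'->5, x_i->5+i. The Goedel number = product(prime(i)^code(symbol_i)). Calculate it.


Formula: (x_7->x_5)
Symbol codes: [1, 12, 4, 10, 2]
Primes: [2, 3, 5, 7, 11]
p_1^1 = 2^1 = 2
p_2^12 = 3^12 = 531441
p_3^4 = 5^4 = 625
p_4^10 = 7^10 = 282475249
p_5^2 = 11^2 = 121
Product = 22705487981576111250

22705487981576111250


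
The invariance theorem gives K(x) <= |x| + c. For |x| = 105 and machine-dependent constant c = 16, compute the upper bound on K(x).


K(x) <= |x| + c = 105 + 16 = 121

121


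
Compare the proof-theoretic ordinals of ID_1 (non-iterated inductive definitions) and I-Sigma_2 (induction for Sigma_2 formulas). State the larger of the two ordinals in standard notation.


Proof-theoretic ordinal of ID_1 (non-iterated inductive definitions): psi_0(epsilon_{Omega+1})
Proof-theoretic ordinal of I-Sigma_2 (induction for Sigma_2 formulas): omega^(omega^omega)
Comparing: omega^(omega^omega) < psi_0(epsilon_{Omega+1}).
The larger ordinal is psi_0(epsilon_{Omega+1}) (from ID_1 (non-iterated inductive definitions)).

psi_0(epsilon_{Omega+1})


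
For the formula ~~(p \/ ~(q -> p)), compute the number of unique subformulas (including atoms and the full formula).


Formula: ~~(p \/ ~(q -> p))
Subformulas found:
  1. q
  2. p
  3. (q -> p)
  4. ~(q -> p)
  5. (p \/ ~(q -> p))
  6. ~(p \/ ~(q -> p))
  7. ~~(p \/ ~(q -> p))
Total distinct subformulas = 7

7
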